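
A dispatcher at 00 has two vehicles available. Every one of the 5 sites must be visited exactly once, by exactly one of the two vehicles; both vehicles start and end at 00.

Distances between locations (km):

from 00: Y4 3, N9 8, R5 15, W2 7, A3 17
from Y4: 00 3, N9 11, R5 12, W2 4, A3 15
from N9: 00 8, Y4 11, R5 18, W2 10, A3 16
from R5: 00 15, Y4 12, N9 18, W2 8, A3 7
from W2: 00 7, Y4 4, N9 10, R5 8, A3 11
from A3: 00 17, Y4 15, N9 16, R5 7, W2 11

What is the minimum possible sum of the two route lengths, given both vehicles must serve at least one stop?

52 km — the smallest possible combined total.

There are 2^4 − 1 = 15 ways to divide the 5 stops into two non-empty groups. For each, the best each vehicle can do is its own shortest tour through its group:
  {Y4} + {N9, R5, W2, A3}: 6 + 46 = 52
  {N9} + {Y4, R5, W2, A3}: 16 + 39 = 55
  {Y4, N9} + {R5, W2, A3}: 22 + 39 = 61
  {R5} + {Y4, N9, W2, A3}: 30 + 42 = 72
  {Y4, R5} + {N9, W2, A3}: 30 + 42 = 72
  {N9, R5} + {Y4, W2, A3}: 41 + 35 = 76
  … (15 splits in total)
Best: vehicle 1 00 → Y4 → 00 = 6; vehicle 2 00 → N9 → A3 → R5 → W2 → 00 = 46; combined 52.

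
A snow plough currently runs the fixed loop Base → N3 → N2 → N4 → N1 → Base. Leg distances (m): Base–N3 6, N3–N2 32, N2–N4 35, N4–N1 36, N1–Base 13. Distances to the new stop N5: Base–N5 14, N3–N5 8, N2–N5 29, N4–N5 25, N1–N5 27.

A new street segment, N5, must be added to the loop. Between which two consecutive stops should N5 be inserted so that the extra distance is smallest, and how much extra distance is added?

Adding 5 m by placing N5 on the N3–N2 leg.

Insertion cost between consecutive stops i–j is d(i,N5) + d(N5,j) − d(i,j):
  between Base and N3: 14 + 8 − 6 = 16
  between N3 and N2: 8 + 29 − 32 = 5
  between N2 and N4: 29 + 25 − 35 = 19
  between N4 and N1: 25 + 27 − 36 = 16
  between N1 and Base: 27 + 14 − 13 = 28
Cheapest insertion is between N3 and N2, adding 5.
New total = 122 + 5 = 127.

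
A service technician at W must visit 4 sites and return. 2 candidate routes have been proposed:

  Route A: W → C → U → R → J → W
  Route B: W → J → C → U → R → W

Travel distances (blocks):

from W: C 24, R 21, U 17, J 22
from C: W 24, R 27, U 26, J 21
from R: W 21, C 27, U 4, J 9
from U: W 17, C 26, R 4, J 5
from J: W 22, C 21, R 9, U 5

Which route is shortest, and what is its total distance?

85 blocks — Route A is the shortest.

Route A: 24 + 26 + 4 + 9 + 22 = 85
Route B: 22 + 21 + 26 + 4 + 21 = 94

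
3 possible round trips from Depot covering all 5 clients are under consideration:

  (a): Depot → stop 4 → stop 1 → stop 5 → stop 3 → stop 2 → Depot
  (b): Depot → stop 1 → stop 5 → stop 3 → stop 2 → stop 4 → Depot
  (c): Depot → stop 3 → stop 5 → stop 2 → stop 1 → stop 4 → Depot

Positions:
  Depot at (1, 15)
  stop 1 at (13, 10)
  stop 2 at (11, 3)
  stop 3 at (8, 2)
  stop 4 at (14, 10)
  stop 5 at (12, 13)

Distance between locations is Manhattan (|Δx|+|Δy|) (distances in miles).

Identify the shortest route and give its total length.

Shortest is (a), total 64 miles.

(a): 18 + 1 + 4 + 15 + 4 + 22 = 64
(b): 17 + 4 + 15 + 4 + 10 + 18 = 68
(c): 20 + 15 + 11 + 9 + 1 + 18 = 74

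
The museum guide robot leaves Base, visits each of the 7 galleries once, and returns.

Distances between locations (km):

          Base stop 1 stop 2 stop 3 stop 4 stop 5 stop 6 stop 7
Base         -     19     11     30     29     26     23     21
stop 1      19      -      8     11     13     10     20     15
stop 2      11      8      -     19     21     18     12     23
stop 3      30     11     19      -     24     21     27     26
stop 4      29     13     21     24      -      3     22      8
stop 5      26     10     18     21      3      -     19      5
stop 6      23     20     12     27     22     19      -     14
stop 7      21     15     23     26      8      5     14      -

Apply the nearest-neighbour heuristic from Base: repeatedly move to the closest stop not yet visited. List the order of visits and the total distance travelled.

Total distance 111 km via the nearest-neighbour route Base → stop 2 → stop 1 → stop 5 → stop 4 → stop 7 → stop 6 → stop 3 → Base.

From Base: distances to unvisited — stop 2=11, stop 1=19, stop 7=21, stop 6=23, stop 5=26, stop 4=29, stop 3=30. Nearest is stop 2 (11).
From stop 2: distances to unvisited — stop 1=8, stop 6=12, stop 5=18, stop 3=19, stop 4=21, stop 7=23. Nearest is stop 1 (8).
From stop 1: distances to unvisited — stop 5=10, stop 3=11, stop 4=13, stop 7=15, stop 6=20. Nearest is stop 5 (10).
From stop 5: distances to unvisited — stop 4=3, stop 7=5, stop 6=19, stop 3=21. Nearest is stop 4 (3).
From stop 4: distances to unvisited — stop 7=8, stop 6=22, stop 3=24. Nearest is stop 7 (8).
From stop 7: distances to unvisited — stop 6=14, stop 3=26. Nearest is stop 6 (14).
From stop 6: distances to unvisited — stop 3=27. Nearest is stop 3 (27).
Return stop 3→Base: 30.
Total = 11 + 8 + 10 + 3 + 8 + 14 + 27 + 30 = 111.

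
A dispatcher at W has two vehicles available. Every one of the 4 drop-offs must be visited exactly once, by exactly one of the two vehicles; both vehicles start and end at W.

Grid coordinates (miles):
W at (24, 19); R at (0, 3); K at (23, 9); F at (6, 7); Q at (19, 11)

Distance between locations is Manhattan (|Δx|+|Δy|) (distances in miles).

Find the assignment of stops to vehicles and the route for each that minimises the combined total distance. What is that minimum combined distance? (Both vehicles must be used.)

Minimum combined distance: 102 miles.

There are 2^3 − 1 = 7 ways to divide the 4 stops into two non-empty groups. For each, the best each vehicle can do is its own shortest tour through its group:
  {R} + {K, F, Q}: 80 + 60 = 140
  {K} + {R, F, Q}: 22 + 80 = 102
  {R, K} + {F, Q}: 80 + 60 = 140
  {F} + {R, K, Q}: 60 + 80 = 140
  {R, F} + {K, Q}: 80 + 30 = 110
  {K, F} + {R, Q}: 60 + 80 = 140
  … (7 splits in total)
Best: vehicle 1 W → K → W = 22; vehicle 2 W → R → F → Q → W = 80; combined 102.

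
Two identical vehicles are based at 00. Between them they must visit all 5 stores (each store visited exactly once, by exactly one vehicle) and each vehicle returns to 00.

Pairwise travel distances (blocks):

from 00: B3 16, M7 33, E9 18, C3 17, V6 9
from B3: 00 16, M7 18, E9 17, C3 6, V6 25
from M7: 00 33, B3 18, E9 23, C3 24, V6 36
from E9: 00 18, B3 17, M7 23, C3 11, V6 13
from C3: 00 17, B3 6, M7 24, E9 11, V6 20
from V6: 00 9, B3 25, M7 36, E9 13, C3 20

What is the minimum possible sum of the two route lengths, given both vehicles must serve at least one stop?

100 blocks — the smallest possible combined total.

Try each way of splitting the stops between the two vehicles (each non-empty) and, for each split, find the best tour for each vehicle:
  {B3} + {M7, E9, C3, V6}: 32 + 86 = 118
  {M7} + {B3, E9, C3, V6}: 66 + 55 = 121
  {B3, M7} + {E9, C3, V6}: 67 + 50 = 117
  {E9} + {B3, M7, C3, V6}: 36 + 86 = 122
  {B3, E9} + {M7, C3, V6}: 51 + 86 = 137
  {M7, E9} + {B3, C3, V6}: 74 + 51 = 125
  … (15 splits in total)
  {B3, M7, E9, C3} + {V6}: 82 + 18 = 100  ← best
Best: vehicle 1 00 → E9 → M7 → B3 → C3 → 00 = 82; vehicle 2 00 → V6 → 00 = 18; combined 100.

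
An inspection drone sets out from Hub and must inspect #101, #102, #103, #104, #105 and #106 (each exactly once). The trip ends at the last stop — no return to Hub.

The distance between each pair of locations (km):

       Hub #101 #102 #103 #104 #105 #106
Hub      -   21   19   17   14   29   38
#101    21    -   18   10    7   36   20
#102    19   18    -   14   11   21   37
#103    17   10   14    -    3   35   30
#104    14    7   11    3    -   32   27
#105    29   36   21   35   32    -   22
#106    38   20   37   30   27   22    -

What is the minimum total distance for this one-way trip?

There are 6! = 720 possible orderings.
Hub→#101→#102→#103→#104→#105→#106: 21+18+14+3+32+22 = 110
Hub→#101→#102→#103→#104→#106→#105: 21+18+14+3+27+22 = 105
Hub→#101→#102→#103→#105→#104→#106: 21+18+14+35+32+27 = 147
Hub→#101→#102→#103→#105→#106→#104: 21+18+14+35+22+27 = 137
Hub→#101→#102→#103→#106→#104→#105: 21+18+14+30+27+32 = 142
Hub→#101→#102→#103→#106→#105→#104: 21+18+14+30+22+32 = 137
Hub→#101→#102→#104→#103→#105→#106: 21+18+11+3+35+22 = 110
Hub→#101→#102→#104→#103→#106→#105: 21+18+11+3+30+22 = 105
… (712 more)
Hub→#102→#103→#104→#101→#106→#105: 19+14+3+7+20+22 = 85  ← best
The minimum is 85.
One shortest path: Hub → #102 → #103 → #104 → #101 → #106 → #105.

Shortest open route: 85 km.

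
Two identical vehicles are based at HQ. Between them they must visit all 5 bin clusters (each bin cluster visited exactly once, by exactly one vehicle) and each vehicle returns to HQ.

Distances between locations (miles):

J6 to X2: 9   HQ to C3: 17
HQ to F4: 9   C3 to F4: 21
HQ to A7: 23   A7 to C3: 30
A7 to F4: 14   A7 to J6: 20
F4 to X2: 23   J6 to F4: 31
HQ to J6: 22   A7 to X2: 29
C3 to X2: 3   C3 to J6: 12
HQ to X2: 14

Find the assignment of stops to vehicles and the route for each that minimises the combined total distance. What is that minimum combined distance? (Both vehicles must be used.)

There are 2^4 − 1 = 15 ways to divide the 5 stops into two non-empty groups. For each, the best each vehicle can do is its own shortest tour through its group:
  {A7} + {C3, J6, F4, X2}: 46 + 64 = 110
  {C3} + {A7, J6, F4, X2}: 34 + 66 = 100
  {A7, C3} + {J6, F4, X2}: 70 + 63 = 133
  {J6} + {A7, C3, F4, X2}: 44 + 70 = 114
  {A7, J6} + {C3, F4, X2}: 65 + 47 = 112
  {C3, J6} + {A7, F4, X2}: 51 + 66 = 117
  … (15 splits in total)
  {F4} + {A7, C3, J6, X2}: 18 + 72 = 90  ← best
Best: vehicle 1 HQ → F4 → HQ = 18; vehicle 2 HQ → A7 → J6 → C3 → X2 → HQ = 72; combined 90.

90 miles — the smallest possible combined total.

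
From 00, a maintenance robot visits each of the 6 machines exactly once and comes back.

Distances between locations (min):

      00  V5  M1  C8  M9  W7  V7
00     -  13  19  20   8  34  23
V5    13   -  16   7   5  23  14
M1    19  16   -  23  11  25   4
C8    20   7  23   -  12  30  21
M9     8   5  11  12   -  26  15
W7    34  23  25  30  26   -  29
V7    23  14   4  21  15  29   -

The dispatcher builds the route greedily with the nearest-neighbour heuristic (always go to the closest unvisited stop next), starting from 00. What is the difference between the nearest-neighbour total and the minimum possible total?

From 00: M9=8, V5=13, M1=19, C8=20, V7=23, W7=34 → choose M9 (8).
From M9: V5=5, M1=11, C8=12, V7=15, W7=26 → choose V5 (5).
From V5: C8=7, V7=14, M1=16, W7=23 → choose C8 (7).
From C8: V7=21, M1=23, W7=30 → choose V7 (21).
From V7: M1=4, W7=29 → choose M1 (4).
From M1: W7=25 → choose W7 (25).
NN route 00 → M9 → V5 → C8 → V7 → M1 → W7 → 00 costs 104.
Optimal: 00 → V5 → C8 → W7 → M1 → V7 → M9 → 00 costs 102 (by enumerating all 360 distinct tours).
Excess = 104 − 102 = 2.

The nearest-neighbour route is 2 min longer than optimal.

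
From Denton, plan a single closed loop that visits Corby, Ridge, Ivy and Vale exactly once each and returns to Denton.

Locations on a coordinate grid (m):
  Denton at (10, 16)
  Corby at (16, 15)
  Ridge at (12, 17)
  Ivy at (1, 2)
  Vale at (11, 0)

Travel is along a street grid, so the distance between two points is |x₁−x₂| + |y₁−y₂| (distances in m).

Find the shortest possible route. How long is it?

Shortest round trip = 64 m.

Denton→Corby→Ridge→Ivy→Vale→Denton: 7+6+26+12+17 = 68
Denton→Corby→Ridge→Vale→Ivy→Denton: 7+6+18+12+23 = 66
Denton→Corby→Ivy→Ridge→Vale→Denton: 7+28+26+18+17 = 96
Denton→Corby→Ivy→Vale→Ridge→Denton: 7+28+12+18+3 = 68
Denton→Corby→Vale→Ridge→Ivy→Denton: 7+20+18+26+23 = 94
Denton→Corby→Vale→Ivy→Ridge→Denton: 7+20+12+26+3 = 68
Denton→Ridge→Corby→Ivy→Vale→Denton: 3+6+28+12+17 = 66
Denton→Ridge→Corby→Vale→Ivy→Denton: 3+6+20+12+23 = 64
Denton→Ridge→Ivy→Corby→Vale→Denton: 3+26+28+20+17 = 94
Denton→Ridge→Vale→Corby→Ivy→Denton: 3+18+20+28+23 = 92
Denton→Ivy→Corby→Ridge→Vale→Denton: 23+28+6+18+17 = 92
Denton→Ivy→Ridge→Corby→Vale→Denton: 23+26+6+20+17 = 92
The minimum is 64.
One optimal route: Denton → Ridge → Corby → Vale → Ivy → Denton (or its reverse).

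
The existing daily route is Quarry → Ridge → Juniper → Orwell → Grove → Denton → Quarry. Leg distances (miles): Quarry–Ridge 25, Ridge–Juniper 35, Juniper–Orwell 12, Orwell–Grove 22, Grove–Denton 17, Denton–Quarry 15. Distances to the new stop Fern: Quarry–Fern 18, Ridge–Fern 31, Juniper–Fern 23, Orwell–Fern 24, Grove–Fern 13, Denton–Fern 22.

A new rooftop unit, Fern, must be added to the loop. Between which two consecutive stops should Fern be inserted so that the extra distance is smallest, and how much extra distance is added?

Insertion cost between consecutive stops i–j is d(i,Fern) + d(Fern,j) − d(i,j):
  between Quarry and Ridge: 18 + 31 − 25 = 24
  between Ridge and Juniper: 31 + 23 − 35 = 19
  between Juniper and Orwell: 23 + 24 − 12 = 35
  between Orwell and Grove: 24 + 13 − 22 = 15
  between Grove and Denton: 13 + 22 − 17 = 18
  between Denton and Quarry: 22 + 18 − 15 = 25
Cheapest insertion is between Orwell and Grove, adding 15.
New total = 126 + 15 = 141.

Adding 15 miles by placing Fern on the Orwell–Grove leg.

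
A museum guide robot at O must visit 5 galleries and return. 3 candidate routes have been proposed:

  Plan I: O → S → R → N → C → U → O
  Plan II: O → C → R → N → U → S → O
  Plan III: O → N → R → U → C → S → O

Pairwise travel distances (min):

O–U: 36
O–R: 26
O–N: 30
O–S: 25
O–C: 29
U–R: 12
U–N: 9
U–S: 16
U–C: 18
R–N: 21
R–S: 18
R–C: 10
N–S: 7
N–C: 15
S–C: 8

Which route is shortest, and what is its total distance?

110 min — Plan II is the shortest.

Plan I: 25 + 18 + 21 + 15 + 18 + 36 = 133
Plan II: 29 + 10 + 21 + 9 + 16 + 25 = 110
Plan III: 30 + 21 + 12 + 18 + 8 + 25 = 114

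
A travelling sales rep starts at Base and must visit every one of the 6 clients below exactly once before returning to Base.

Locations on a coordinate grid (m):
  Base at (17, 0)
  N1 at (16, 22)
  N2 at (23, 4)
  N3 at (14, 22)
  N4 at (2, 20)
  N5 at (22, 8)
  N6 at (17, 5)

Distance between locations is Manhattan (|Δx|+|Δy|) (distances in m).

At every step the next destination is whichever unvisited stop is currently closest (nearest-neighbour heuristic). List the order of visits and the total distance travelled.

88 m along Base → N6 → N2 → N5 → N1 → N3 → N4 → Base.

Base → [N6:5 / N2:10 / N5:13 / N1:23 / N3:25 / N4:35] → N6 (5)
N6 → [N2:7 / N5:8 / N1:18 / N3:20 / N4:30] → N2 (7)
N2 → [N5:5 / N1:25 / N3:27 / N4:37] → N5 (5)
N5 → [N1:20 / N3:22 / N4:32] → N1 (20)
N1 → [N3:2 / N4:16] → N3 (2)
N3 → [N4:14] → N4 (14)
Return N4→Base: 35.
Total = 5 + 7 + 5 + 20 + 2 + 14 + 35 = 88.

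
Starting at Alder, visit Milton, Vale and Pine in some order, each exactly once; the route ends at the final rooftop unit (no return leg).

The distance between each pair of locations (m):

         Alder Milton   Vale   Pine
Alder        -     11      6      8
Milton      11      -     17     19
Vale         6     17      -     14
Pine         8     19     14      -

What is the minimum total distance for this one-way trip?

Minimum one-way distance = 39 m.

There are 3! = 6 possible orderings.
Alder - Milton - Vale - Pine: 11+17+14 = 42
Alder - Milton - Pine - Vale: 11+19+14 = 44
Alder - Vale - Milton - Pine: 6+17+19 = 42
Alder - Vale - Pine - Milton: 6+14+19 = 39
Alder - Pine - Milton - Vale: 8+19+17 = 44
Alder - Pine - Vale - Milton: 8+14+17 = 39
The minimum is 39.
One shortest path: Alder → Vale → Pine → Milton.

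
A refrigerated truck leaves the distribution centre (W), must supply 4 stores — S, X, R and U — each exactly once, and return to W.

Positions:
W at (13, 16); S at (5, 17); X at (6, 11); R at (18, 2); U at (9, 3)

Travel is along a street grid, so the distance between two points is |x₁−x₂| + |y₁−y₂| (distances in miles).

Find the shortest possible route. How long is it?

With 4 stops there are 4!/2 = 12 distinct round trips (a route and its reverse cost the same).
W - S - X - R - U - W: 9+7+21+10+17 = 64
W - S - X - U - R - W: 9+7+11+10+19 = 56
W - S - R - X - U - W: 9+28+21+11+17 = 86
W - S - R - U - X - W: 9+28+10+11+12 = 70
W - S - U - X - R - W: 9+18+11+21+19 = 78
W - S - U - R - X - W: 9+18+10+21+12 = 70
W - X - S - R - U - W: 12+7+28+10+17 = 74
W - X - S - U - R - W: 12+7+18+10+19 = 66
W - X - R - S - U - W: 12+21+28+18+17 = 96
W - X - U - S - R - W: 12+11+18+28+19 = 88
W - R - S - X - U - W: 19+28+7+11+17 = 82
W - R - X - S - U - W: 19+21+7+18+17 = 82
The minimum is 56.
One optimal route: W → S → X → U → R → W (or its reverse).

Minimum total distance: 56 miles.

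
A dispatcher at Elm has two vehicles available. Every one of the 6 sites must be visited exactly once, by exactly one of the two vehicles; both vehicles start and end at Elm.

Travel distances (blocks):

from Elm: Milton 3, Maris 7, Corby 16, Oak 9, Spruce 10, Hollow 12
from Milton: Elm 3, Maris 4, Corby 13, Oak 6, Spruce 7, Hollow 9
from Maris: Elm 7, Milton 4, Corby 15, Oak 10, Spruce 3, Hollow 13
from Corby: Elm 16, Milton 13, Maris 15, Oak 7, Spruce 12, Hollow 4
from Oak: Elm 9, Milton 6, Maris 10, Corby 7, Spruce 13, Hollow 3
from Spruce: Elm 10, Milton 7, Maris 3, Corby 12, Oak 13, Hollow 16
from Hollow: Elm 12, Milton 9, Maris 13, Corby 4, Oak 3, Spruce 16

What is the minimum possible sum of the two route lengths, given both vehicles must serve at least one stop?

Minimum combined distance: 44 blocks.

Check every non-empty split of the stops between the two vehicles; for each half take its own optimal tour:
  {Milton} + {Maris, Corby, Oak, Spruce, Hollow}: 6 + 38 = 44
  {Maris} + {Milton, Corby, Oak, Spruce, Hollow}: 14 + 38 = 52
  {Milton, Maris} + {Corby, Oak, Spruce, Hollow}: 14 + 38 = 52
  {Corby} + {Milton, Maris, Oak, Spruce, Hollow}: 32 + 38 = 70
  {Milton, Corby} + {Maris, Oak, Spruce, Hollow}: 32 + 38 = 70
  {Maris, Corby} + {Milton, Oak, Spruce, Hollow}: 38 + 38 = 76
  … (31 splits in total)
Best: vehicle 1 Elm → Milton → Elm = 6; vehicle 2 Elm → Maris → Spruce → Corby → Hollow → Oak → Elm = 38; combined 44.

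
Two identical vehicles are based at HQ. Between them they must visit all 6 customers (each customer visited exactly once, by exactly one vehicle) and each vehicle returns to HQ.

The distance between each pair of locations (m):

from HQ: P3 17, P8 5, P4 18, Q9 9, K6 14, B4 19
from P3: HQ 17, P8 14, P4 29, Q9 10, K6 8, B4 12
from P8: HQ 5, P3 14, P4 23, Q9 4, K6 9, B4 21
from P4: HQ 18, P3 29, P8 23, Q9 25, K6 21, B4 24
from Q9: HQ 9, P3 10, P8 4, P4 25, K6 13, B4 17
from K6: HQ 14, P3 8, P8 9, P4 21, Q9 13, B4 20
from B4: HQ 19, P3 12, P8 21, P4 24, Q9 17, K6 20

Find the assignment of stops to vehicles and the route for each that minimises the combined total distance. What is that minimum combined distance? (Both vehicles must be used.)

Minimum combined distance: 94 m.

There are 2^5 − 1 = 31 ways to divide the 6 stops into two non-empty groups. For each, the best each vehicle can do is its own shortest tour through its group:
  {P3} + {P8, P4, Q9, K6, B4}: 34 + 84 = 118
  {P8} + {P3, P4, Q9, K6, B4}: 10 + 84 = 94
  {P3, P8} + {P4, Q9, K6, B4}: 36 + 84 = 120
  {P4} + {P3, P8, Q9, K6, B4}: 36 + 60 = 96
  {P3, P4} + {P8, Q9, K6, B4}: 64 + 60 = 124
  {P8, P4} + {P3, Q9, K6, B4}: 46 + 60 = 106
  … (31 splits in total)
Best: vehicle 1 HQ → P8 → HQ = 10; vehicle 2 HQ → P4 → B4 → P3 → K6 → Q9 → HQ = 84; combined 94.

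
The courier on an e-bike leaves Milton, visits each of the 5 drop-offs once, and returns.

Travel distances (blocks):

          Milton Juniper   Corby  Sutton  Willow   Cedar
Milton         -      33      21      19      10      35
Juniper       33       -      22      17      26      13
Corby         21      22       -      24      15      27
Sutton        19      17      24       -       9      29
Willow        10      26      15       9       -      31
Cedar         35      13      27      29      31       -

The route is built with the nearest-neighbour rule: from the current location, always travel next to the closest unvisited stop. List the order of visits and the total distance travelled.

Total distance 97 blocks via the nearest-neighbour route Milton → Willow → Sutton → Juniper → Cedar → Corby → Milton.

From Milton: distances to unvisited — Willow=10, Sutton=19, Corby=21, Juniper=33, Cedar=35. Nearest is Willow (10).
From Willow: distances to unvisited — Sutton=9, Corby=15, Juniper=26, Cedar=31. Nearest is Sutton (9).
From Sutton: distances to unvisited — Juniper=17, Corby=24, Cedar=29. Nearest is Juniper (17).
From Juniper: distances to unvisited — Cedar=13, Corby=22. Nearest is Cedar (13).
From Cedar: distances to unvisited — Corby=27. Nearest is Corby (27).
Return Corby→Milton: 21.
Total = 10 + 9 + 17 + 13 + 27 + 21 = 97.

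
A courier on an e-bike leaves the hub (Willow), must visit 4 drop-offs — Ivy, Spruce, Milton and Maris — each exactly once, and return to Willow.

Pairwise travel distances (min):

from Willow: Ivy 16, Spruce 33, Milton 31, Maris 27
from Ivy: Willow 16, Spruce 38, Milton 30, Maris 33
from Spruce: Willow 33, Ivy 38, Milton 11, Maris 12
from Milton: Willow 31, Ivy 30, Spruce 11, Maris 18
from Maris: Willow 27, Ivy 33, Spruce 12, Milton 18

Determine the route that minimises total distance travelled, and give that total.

With 4 stops there are 4!/2 = 12 distinct round trips (a route and its reverse cost the same).
Willow - Ivy - Spruce - Milton - Maris - Willow: 16+38+11+18+27 = 110
Willow - Ivy - Spruce - Maris - Milton - Willow: 16+38+12+18+31 = 115
Willow - Ivy - Milton - Spruce - Maris - Willow: 16+30+11+12+27 = 96
Willow - Ivy - Milton - Maris - Spruce - Willow: 16+30+18+12+33 = 109
Willow - Ivy - Maris - Spruce - Milton - Willow: 16+33+12+11+31 = 103
Willow - Ivy - Maris - Milton - Spruce - Willow: 16+33+18+11+33 = 111
Willow - Spruce - Ivy - Milton - Maris - Willow: 33+38+30+18+27 = 146
Willow - Spruce - Ivy - Maris - Milton - Willow: 33+38+33+18+31 = 153
Willow - Spruce - Milton - Ivy - Maris - Willow: 33+11+30+33+27 = 134
Willow - Spruce - Maris - Ivy - Milton - Willow: 33+12+33+30+31 = 139
Willow - Milton - Ivy - Spruce - Maris - Willow: 31+30+38+12+27 = 138
Willow - Milton - Spruce - Ivy - Maris - Willow: 31+11+38+33+27 = 140
The minimum is 96.
One optimal route: Willow → Ivy → Milton → Spruce → Maris → Willow (or its reverse).

Shortest round trip = 96 min.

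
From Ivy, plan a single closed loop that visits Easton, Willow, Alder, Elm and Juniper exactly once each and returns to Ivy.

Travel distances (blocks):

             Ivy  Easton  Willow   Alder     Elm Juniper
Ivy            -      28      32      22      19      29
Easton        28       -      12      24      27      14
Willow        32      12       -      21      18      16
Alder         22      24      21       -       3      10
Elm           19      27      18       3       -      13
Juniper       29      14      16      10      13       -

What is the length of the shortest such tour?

There are 60 distinct closed tours to check (reversals are equivalent).
Ivy→Easton→Willow→Alder→Elm→Juniper→Ivy: 28+12+21+3+13+29 = 106
Ivy→Easton→Willow→Alder→Juniper→Elm→Ivy: 28+12+21+10+13+19 = 103
Ivy→Easton→Willow→Elm→Alder→Juniper→Ivy: 28+12+18+3+10+29 = 100
Ivy→Easton→Willow→Elm→Juniper→Alder→Ivy: 28+12+18+13+10+22 = 103
Ivy→Easton→Willow→Juniper→Alder→Elm→Ivy: 28+12+16+10+3+19 = 88
Ivy→Easton→Willow→Juniper→Elm→Alder→Ivy: 28+12+16+13+3+22 = 94
Ivy→Easton→Alder→Willow→Elm→Juniper→Ivy: 28+24+21+18+13+29 = 133
Ivy→Easton→Alder→Willow→Juniper→Elm→Ivy: 28+24+21+16+13+19 = 121
Ivy→Easton→Alder→Elm→Willow→Juniper→Ivy: 28+24+3+18+16+29 = 118
Ivy→Easton→Alder→Elm→Juniper→Willow→Ivy: 28+24+3+13+16+32 = 116
Ivy→Easton→Alder→Juniper→Willow→Elm→Ivy: 28+24+10+16+18+19 = 115
Ivy→Easton→Alder→Juniper→Elm→Willow→Ivy: 28+24+10+13+18+32 = 125
Ivy→Easton→Elm→Willow→Alder→Juniper→Ivy: 28+27+18+21+10+29 = 133
Ivy→Easton→Elm→Willow→Juniper→Alder→Ivy: 28+27+18+16+10+22 = 121
… (46 more)
The minimum is 88.
One optimal route: Ivy → Easton → Willow → Juniper → Alder → Elm → Ivy (or its reverse).

88 blocks — the shortest possible round trip.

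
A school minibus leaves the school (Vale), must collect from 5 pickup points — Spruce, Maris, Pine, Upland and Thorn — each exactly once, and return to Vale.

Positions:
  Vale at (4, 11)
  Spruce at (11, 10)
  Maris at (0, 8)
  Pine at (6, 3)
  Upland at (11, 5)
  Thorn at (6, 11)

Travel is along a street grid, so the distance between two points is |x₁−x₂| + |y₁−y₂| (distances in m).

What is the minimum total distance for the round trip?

Shortest round trip = 38 m.

Vale → Spruce → Maris → Pine → Upland → Thorn → Vale: 8+13+11+7+11+2 = 52
Vale → Spruce → Maris → Pine → Thorn → Upland → Vale: 8+13+11+8+11+13 = 64
Vale → Spruce → Maris → Upland → Pine → Thorn → Vale: 8+13+14+7+8+2 = 52
Vale → Spruce → Maris → Upland → Thorn → Pine → Vale: 8+13+14+11+8+10 = 64
Vale → Spruce → Maris → Thorn → Pine → Upland → Vale: 8+13+9+8+7+13 = 58
Vale → Spruce → Maris → Thorn → Upland → Pine → Vale: 8+13+9+11+7+10 = 58
Vale → Spruce → Pine → Maris → Upland → Thorn → Vale: 8+12+11+14+11+2 = 58
Vale → Spruce → Pine → Maris → Thorn → Upland → Vale: 8+12+11+9+11+13 = 64
Vale → Spruce → Pine → Upland → Maris → Thorn → Vale: 8+12+7+14+9+2 = 52
Vale → Spruce → Pine → Upland → Thorn → Maris → Vale: 8+12+7+11+9+7 = 54
Vale → Spruce → Pine → Thorn → Maris → Upland → Vale: 8+12+8+9+14+13 = 64
Vale → Spruce → Pine → Thorn → Upland → Maris → Vale: 8+12+8+11+14+7 = 60
Vale → Spruce → Upland → Maris → Pine → Thorn → Vale: 8+5+14+11+8+2 = 48
Vale → Spruce → Upland → Maris → Thorn → Pine → Vale: 8+5+14+9+8+10 = 54
… (46 more)
Vale → Maris → Pine → Upland → Spruce → Thorn → Vale: 7+11+7+5+6+2 = 38  ← best
The minimum is 38.
One optimal route: Vale → Maris → Pine → Upland → Spruce → Thorn → Vale (or its reverse).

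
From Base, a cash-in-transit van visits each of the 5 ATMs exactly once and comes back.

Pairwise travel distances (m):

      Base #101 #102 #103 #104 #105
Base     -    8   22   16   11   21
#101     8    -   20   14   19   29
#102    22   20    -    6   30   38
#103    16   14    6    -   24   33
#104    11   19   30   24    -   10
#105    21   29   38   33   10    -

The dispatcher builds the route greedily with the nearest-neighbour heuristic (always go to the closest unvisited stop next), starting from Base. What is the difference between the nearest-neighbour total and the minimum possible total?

Base: #101=8, #104=11, #103=16, #105=21, #102=22 ⇒ #101
#101: #103=14, #104=19, #102=20, #105=29 ⇒ #103
#103: #102=6, #104=24, #105=33 ⇒ #102
#102: #104=30, #105=38 ⇒ #104
#104: #105=10 ⇒ #105
NN route Base → #101 → #103 → #102 → #104 → #105 → Base costs 89.
Optimal: Base → #101 → #103 → #102 → #105 → #104 → Base costs 87 (by enumerating all 60 distinct tours).
Excess = 89 − 87 = 2.

Excess over optimum: 2 m.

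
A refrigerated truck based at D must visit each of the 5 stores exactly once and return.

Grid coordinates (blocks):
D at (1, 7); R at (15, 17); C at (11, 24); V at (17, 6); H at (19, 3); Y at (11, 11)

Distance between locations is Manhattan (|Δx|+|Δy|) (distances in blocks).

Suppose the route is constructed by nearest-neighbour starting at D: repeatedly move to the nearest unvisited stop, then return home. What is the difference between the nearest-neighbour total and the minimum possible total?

D: Y=14, V=17, H=22, R=24, C=27 ⇒ Y
Y: R=10, V=11, C=13, H=16 ⇒ R
R: C=11, V=13, H=18 ⇒ C
C: V=24, H=29 ⇒ V
V: H=5 ⇒ H
NN route D → Y → R → C → V → H → D costs 86.
Optimal: D → V → H → R → C → Y → D costs 78 (by enumerating all 60 distinct tours).
Excess = 86 − 78 = 8.

The nearest-neighbour route is 8 blocks longer than optimal.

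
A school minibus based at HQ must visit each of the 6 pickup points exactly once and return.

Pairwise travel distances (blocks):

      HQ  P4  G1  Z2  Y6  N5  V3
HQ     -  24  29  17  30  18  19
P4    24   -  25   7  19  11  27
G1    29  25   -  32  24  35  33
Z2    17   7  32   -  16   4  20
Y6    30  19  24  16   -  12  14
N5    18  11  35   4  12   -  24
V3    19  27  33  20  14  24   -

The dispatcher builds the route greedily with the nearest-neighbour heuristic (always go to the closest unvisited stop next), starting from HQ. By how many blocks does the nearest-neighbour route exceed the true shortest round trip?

From HQ: Z2=17, N5=18, V3=19, P4=24, G1=29, Y6=30 → choose Z2 (17).
From Z2: N5=4, P4=7, Y6=16, V3=20, G1=32 → choose N5 (4).
From N5: P4=11, Y6=12, V3=24, G1=35 → choose P4 (11).
From P4: Y6=19, G1=25, V3=27 → choose Y6 (19).
From Y6: V3=14, G1=24 → choose V3 (14).
From V3: G1=33 → choose G1 (33).
NN route HQ → Z2 → N5 → P4 → Y6 → V3 → G1 → HQ costs 127.
Optimal: HQ → G1 → P4 → Z2 → N5 → Y6 → V3 → HQ costs 110 (by enumerating all 360 distinct tours).
Excess = 127 − 110 = 17.

17 blocks longer than the optimal tour.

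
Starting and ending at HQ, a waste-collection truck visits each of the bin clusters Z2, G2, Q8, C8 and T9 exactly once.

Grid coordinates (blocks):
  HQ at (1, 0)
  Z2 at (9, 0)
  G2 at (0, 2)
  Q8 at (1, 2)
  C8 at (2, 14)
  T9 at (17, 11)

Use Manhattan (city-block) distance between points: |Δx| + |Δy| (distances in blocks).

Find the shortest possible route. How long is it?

Minimum total distance: 62 blocks.

There are 60 distinct closed tours to check (reversals are equivalent).
HQ - Z2 - G2 - Q8 - C8 - T9 - HQ: 8+11+1+13+18+27 = 78
HQ - Z2 - G2 - Q8 - T9 - C8 - HQ: 8+11+1+25+18+15 = 78
HQ - Z2 - G2 - C8 - Q8 - T9 - HQ: 8+11+14+13+25+27 = 98
HQ - Z2 - G2 - C8 - T9 - Q8 - HQ: 8+11+14+18+25+2 = 78
HQ - Z2 - G2 - T9 - Q8 - C8 - HQ: 8+11+26+25+13+15 = 98
HQ - Z2 - G2 - T9 - C8 - Q8 - HQ: 8+11+26+18+13+2 = 78
HQ - Z2 - Q8 - G2 - C8 - T9 - HQ: 8+10+1+14+18+27 = 78
HQ - Z2 - Q8 - G2 - T9 - C8 - HQ: 8+10+1+26+18+15 = 78
HQ - Z2 - Q8 - C8 - G2 - T9 - HQ: 8+10+13+14+26+27 = 98
HQ - Z2 - Q8 - C8 - T9 - G2 - HQ: 8+10+13+18+26+3 = 78
HQ - Z2 - Q8 - T9 - G2 - C8 - HQ: 8+10+25+26+14+15 = 98
HQ - Z2 - Q8 - T9 - C8 - G2 - HQ: 8+10+25+18+14+3 = 78
HQ - Z2 - C8 - G2 - Q8 - T9 - HQ: 8+21+14+1+25+27 = 96
HQ - Z2 - C8 - G2 - T9 - Q8 - HQ: 8+21+14+26+25+2 = 96
… (46 more)
HQ - Z2 - T9 - C8 - G2 - Q8 - HQ: 8+19+18+14+1+2 = 62  ← best
The minimum is 62.
One optimal route: HQ → Z2 → T9 → C8 → G2 → Q8 → HQ (or its reverse).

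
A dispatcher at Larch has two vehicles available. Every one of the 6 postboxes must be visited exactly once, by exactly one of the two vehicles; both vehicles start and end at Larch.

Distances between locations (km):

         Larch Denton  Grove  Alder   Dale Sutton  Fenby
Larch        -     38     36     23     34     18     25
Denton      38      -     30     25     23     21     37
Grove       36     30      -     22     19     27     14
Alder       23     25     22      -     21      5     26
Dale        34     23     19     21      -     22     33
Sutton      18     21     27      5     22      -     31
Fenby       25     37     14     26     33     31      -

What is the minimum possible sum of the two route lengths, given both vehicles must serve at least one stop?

Check every non-empty split of the stops between the two vehicles; for each half take its own optimal tour:
  {Denton} + {Grove, Alder, Dale, Sutton, Fenby}: 76 + 102 = 178
  {Grove} + {Denton, Alder, Dale, Sutton, Fenby}: 72 + 129 = 201
  {Denton, Grove} + {Alder, Dale, Sutton, Fenby}: 104 + 102 = 206
  {Alder} + {Denton, Grove, Dale, Sutton, Fenby}: 46 + 120 = 166
  {Denton, Alder} + {Grove, Dale, Sutton, Fenby}: 86 + 98 = 184
  {Grove, Alder} + {Denton, Dale, Sutton, Fenby}: 81 + 120 = 201
  … (31 splits in total)
  {Sutton} + {Denton, Grove, Alder, Dale, Fenby}: 36 + 129 = 165  ← best
Best: vehicle 1 Larch → Sutton → Larch = 36; vehicle 2 Larch → Alder → Denton → Dale → Grove → Fenby → Larch = 129; combined 165.

Minimum combined distance: 165 km.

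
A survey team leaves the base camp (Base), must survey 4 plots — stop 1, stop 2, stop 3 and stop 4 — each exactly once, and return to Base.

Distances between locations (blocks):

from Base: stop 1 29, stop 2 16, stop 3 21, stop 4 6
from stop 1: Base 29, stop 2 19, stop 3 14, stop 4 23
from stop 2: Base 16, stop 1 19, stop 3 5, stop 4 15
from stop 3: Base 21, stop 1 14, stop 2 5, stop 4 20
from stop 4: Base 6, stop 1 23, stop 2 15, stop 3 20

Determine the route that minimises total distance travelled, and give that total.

With 4 stops there are 4!/2 = 12 distinct round trips (a route and its reverse cost the same).
Base - stop 1 - stop 2 - stop 3 - stop 4 - Base: 29+19+5+20+6 = 79
Base - stop 1 - stop 2 - stop 4 - stop 3 - Base: 29+19+15+20+21 = 104
Base - stop 1 - stop 3 - stop 2 - stop 4 - Base: 29+14+5+15+6 = 69
Base - stop 1 - stop 3 - stop 4 - stop 2 - Base: 29+14+20+15+16 = 94
Base - stop 1 - stop 4 - stop 2 - stop 3 - Base: 29+23+15+5+21 = 93
Base - stop 1 - stop 4 - stop 3 - stop 2 - Base: 29+23+20+5+16 = 93
Base - stop 2 - stop 1 - stop 3 - stop 4 - Base: 16+19+14+20+6 = 75
Base - stop 2 - stop 1 - stop 4 - stop 3 - Base: 16+19+23+20+21 = 99
Base - stop 2 - stop 3 - stop 1 - stop 4 - Base: 16+5+14+23+6 = 64
Base - stop 2 - stop 4 - stop 1 - stop 3 - Base: 16+15+23+14+21 = 89
Base - stop 3 - stop 1 - stop 2 - stop 4 - Base: 21+14+19+15+6 = 75
Base - stop 3 - stop 2 - stop 1 - stop 4 - Base: 21+5+19+23+6 = 74
The minimum is 64.
One optimal route: Base → stop 2 → stop 3 → stop 1 → stop 4 → Base (or its reverse).

Minimum total distance: 64 blocks.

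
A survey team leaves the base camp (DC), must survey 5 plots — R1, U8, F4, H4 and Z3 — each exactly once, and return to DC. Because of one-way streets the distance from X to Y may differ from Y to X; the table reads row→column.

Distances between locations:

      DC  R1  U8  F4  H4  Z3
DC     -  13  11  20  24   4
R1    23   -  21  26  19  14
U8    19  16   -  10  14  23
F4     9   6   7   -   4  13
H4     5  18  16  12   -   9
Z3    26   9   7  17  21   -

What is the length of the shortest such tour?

Shortest round trip = 51.

DC-R1-U8-F4-H4-Z3-DC: 13+21+10+4+9+26 = 83
DC-R1-U8-F4-Z3-H4-DC: 13+21+10+13+21+5 = 83
DC-R1-U8-H4-F4-Z3-DC: 13+21+14+12+13+26 = 99
DC-R1-U8-H4-Z3-F4-DC: 13+21+14+9+17+9 = 83
DC-R1-U8-Z3-F4-H4-DC: 13+21+23+17+4+5 = 83
DC-R1-U8-Z3-H4-F4-DC: 13+21+23+21+12+9 = 99
DC-R1-F4-U8-H4-Z3-DC: 13+26+7+14+9+26 = 95
DC-R1-F4-U8-Z3-H4-DC: 13+26+7+23+21+5 = 95
DC-R1-F4-H4-U8-Z3-DC: 13+26+4+16+23+26 = 108
DC-R1-F4-H4-Z3-U8-DC: 13+26+4+9+7+19 = 78
DC-R1-F4-Z3-U8-H4-DC: 13+26+13+7+14+5 = 78
DC-R1-F4-Z3-H4-U8-DC: 13+26+13+21+16+19 = 108
DC-R1-H4-U8-F4-Z3-DC: 13+19+16+10+13+26 = 97
DC-R1-H4-U8-Z3-F4-DC: 13+19+16+23+17+9 = 97
… (106 more)
DC-Z3-U8-F4-R1-H4-DC: 4+7+10+6+19+5 = 51  ← best
The minimum is 51.
One optimal route: DC → Z3 → U8 → F4 → R1 → H4 → DC.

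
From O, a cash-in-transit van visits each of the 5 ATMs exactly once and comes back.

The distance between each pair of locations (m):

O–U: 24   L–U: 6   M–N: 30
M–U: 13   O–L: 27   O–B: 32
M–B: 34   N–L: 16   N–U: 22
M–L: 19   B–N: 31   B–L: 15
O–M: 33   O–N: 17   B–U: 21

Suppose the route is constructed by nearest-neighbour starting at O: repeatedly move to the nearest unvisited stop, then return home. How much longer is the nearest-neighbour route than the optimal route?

The nearest-neighbour route is 5 m longer than optimal.

O: N=17, U=24, L=27, B=32, M=33 ⇒ N
N: L=16, U=22, M=30, B=31 ⇒ L
L: U=6, B=15, M=19 ⇒ U
U: M=13, B=21 ⇒ M
M: B=34 ⇒ B
NN route O → N → L → U → M → B → O costs 118.
Optimal: O → B → L → U → M → N → O costs 113 (by enumerating all 60 distinct tours).
Excess = 118 − 113 = 5.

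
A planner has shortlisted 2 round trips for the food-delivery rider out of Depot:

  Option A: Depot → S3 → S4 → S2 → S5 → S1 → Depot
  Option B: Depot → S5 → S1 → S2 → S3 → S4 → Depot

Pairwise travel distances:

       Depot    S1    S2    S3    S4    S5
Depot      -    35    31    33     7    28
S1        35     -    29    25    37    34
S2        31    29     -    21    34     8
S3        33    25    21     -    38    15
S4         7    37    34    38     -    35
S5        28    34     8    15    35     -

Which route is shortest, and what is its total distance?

Shortest is Option B, total 157.

Option A: 33 + 38 + 34 + 8 + 34 + 35 = 182
Option B: 28 + 34 + 29 + 21 + 38 + 7 = 157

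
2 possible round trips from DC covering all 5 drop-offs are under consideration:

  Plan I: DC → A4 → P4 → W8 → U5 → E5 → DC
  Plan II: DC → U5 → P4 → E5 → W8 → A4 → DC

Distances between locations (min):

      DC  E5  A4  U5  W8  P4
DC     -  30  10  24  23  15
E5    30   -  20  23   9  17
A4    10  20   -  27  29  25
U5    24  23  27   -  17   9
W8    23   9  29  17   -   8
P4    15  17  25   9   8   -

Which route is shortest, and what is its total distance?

98 min — Plan II is the shortest.

Plan I: 10 + 25 + 8 + 17 + 23 + 30 = 113
Plan II: 24 + 9 + 17 + 9 + 29 + 10 = 98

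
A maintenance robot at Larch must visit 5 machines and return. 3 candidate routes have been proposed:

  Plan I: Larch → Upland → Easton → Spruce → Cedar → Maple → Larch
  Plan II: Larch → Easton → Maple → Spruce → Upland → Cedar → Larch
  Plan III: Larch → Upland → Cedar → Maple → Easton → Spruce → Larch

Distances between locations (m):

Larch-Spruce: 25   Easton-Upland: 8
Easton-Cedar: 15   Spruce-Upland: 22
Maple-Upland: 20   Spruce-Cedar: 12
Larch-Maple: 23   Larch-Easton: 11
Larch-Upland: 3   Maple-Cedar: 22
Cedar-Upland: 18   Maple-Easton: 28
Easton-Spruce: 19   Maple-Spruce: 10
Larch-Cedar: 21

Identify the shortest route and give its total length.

87 m — Plan I is the shortest.

Plan I: 3 + 8 + 19 + 12 + 22 + 23 = 87
Plan II: 11 + 28 + 10 + 22 + 18 + 21 = 110
Plan III: 3 + 18 + 22 + 28 + 19 + 25 = 115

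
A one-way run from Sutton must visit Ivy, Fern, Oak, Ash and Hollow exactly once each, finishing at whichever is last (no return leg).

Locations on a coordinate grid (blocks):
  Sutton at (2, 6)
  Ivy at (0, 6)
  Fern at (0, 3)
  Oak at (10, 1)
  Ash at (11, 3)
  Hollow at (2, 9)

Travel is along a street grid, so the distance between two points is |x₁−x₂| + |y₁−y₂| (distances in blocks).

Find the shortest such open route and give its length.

There are 5! = 120 possible orderings.
Sutton→Ivy→Fern→Oak→Ash→Hollow: 2+3+12+3+15 = 35
Sutton→Ivy→Fern→Oak→Hollow→Ash: 2+3+12+16+15 = 48
Sutton→Ivy→Fern→Ash→Oak→Hollow: 2+3+11+3+16 = 35
Sutton→Ivy→Fern→Ash→Hollow→Oak: 2+3+11+15+16 = 47
Sutton→Ivy→Fern→Hollow→Oak→Ash: 2+3+8+16+3 = 32
Sutton→Ivy→Fern→Hollow→Ash→Oak: 2+3+8+15+3 = 31
Sutton→Ivy→Oak→Fern→Ash→Hollow: 2+15+12+11+15 = 55
Sutton→Ivy→Oak→Fern→Hollow→Ash: 2+15+12+8+15 = 52
Sutton→Ivy→Oak→Ash→Fern→Hollow: 2+15+3+11+8 = 39
Sutton→Ivy→Oak→Ash→Hollow→Fern: 2+15+3+15+8 = 43
Sutton→Ivy→Oak→Hollow→Fern→Ash: 2+15+16+8+11 = 52
Sutton→Ivy→Oak→Hollow→Ash→Fern: 2+15+16+15+11 = 59
Sutton→Ivy→Ash→Fern→Oak→Hollow: 2+14+11+12+16 = 55
Sutton→Ivy→Ash→Fern→Hollow→Oak: 2+14+11+8+16 = 51
… (106 more)
Sutton→Hollow→Ivy→Fern→Ash→Oak: 3+5+3+11+3 = 25  ← best
The minimum is 25.
One shortest path: Sutton → Hollow → Ivy → Fern → Ash → Oak.

Minimum one-way distance = 25 blocks.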